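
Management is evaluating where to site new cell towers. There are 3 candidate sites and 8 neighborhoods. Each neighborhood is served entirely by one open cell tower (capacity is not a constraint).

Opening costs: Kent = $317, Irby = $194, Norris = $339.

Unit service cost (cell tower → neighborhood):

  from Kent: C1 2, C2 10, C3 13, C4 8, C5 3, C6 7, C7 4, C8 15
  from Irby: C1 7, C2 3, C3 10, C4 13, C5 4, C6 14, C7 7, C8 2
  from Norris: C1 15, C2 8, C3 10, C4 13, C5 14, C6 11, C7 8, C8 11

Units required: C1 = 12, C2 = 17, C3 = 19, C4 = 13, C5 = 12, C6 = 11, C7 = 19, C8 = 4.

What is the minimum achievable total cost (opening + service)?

Minimum total cost: 1031

For any fixed open set, each neighborhood goes to its cheapest open site; total = fixed + service.
{Irby}: C1→Irby 7·12=84, C2→Irby 3·17=51, C3→Irby 10·19=190, C4→Irby 13·13=169, C5→Irby 4·12=48, C6→Irby 14·11=154, C7→Irby 7·19=133, C8→Irby 2·4=8. Service 837; fixed 194; total 1031.
{Kent, Irby}: C1→Kent 2·12=24, C2→Irby 3·17=51, C3→Irby 10·19=190, C4→Kent 8·13=104, C5→Kent 3·12=36, C6→Kent 7·11=77, C7→Kent 4·19=76, C8→Irby 2·4=8. Service 566; fixed 511; total 1077.
{Kent}: C1→Kent 2·12=24, C2→Kent 10·17=170, C3→Kent 13·19=247, C4→Kent 8·13=104, C5→Kent 3·12=36, C6→Kent 7·11=77, C7→Kent 4·19=76, C8→Kent 15·4=60. Service 794; fixed 317; total 1111.
{Kent, Irby, Norris}: service 566 + fixed 850 = 1416
(All 7 nonempty subsets were checked; Irby only is lowest.)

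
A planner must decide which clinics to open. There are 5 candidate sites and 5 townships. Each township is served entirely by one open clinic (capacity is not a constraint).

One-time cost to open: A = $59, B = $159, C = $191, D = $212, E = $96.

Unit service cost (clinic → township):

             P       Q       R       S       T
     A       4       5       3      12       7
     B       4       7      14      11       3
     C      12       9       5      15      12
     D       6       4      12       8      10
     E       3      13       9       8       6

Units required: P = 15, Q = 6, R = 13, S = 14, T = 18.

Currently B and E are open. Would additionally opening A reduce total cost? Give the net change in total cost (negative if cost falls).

Yes — net change −31 (cost falls by 31).

Current service cost with {B, E}: 370.
Adding A: each township re-picks its cheapest; new service cost 280, saving 90.
Extra fixed cost: 59. Net change = 59 − 90 = -31.
(Totals: 625 → 594.)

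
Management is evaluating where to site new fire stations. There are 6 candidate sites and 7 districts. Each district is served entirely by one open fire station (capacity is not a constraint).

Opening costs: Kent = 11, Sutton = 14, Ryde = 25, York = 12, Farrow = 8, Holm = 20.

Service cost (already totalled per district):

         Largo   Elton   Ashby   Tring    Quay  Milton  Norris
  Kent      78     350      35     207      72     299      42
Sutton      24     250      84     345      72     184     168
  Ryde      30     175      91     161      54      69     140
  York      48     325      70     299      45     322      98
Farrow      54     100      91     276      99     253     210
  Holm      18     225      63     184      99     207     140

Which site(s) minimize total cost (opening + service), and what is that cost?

For any fixed open set, each district goes to its cheapest open site; total = fixed + service.
{Kent, Ryde, Farrow}: Largo→Ryde 30, Elton→Farrow 100, Ashby→Kent 35, Tring→Ryde 161, Quay→Ryde 54, Milton→Ryde 69, Norris→Kent 42. Service 491; fixed 44; total 535.
{Kent, Ryde, York, Farrow}: Largo→Ryde 30, Elton→Farrow 100, Ashby→Kent 35, Tring→Ryde 161, Quay→York 45, Milton→Ryde 69, Norris→Kent 42. Service 482; fixed 56; total 538.
{Kent, Sutton, Ryde, Farrow}: service 485 + fixed 58 = 543
{Kent, Sutton, Ryde, York, Farrow, Holm}: service 470 + fixed 90 = 560
No other subset beats 535.

Open Kent, Ryde and Farrow; minimum total cost 535.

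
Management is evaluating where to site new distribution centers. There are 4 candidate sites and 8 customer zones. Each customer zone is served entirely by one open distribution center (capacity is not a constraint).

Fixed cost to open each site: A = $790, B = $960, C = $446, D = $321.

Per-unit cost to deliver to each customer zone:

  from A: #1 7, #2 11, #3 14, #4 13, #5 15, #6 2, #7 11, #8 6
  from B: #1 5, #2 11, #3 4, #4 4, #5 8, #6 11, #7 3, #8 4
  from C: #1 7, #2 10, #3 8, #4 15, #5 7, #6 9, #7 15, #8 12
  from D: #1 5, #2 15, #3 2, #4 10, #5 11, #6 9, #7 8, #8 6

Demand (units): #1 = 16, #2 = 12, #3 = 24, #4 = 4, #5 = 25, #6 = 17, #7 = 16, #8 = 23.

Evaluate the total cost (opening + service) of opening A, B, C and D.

Each customer zone is assigned to its cheapest site among the open ones.
{A, B, C, D}: #1→B 5·16=80, #2→C 10·12=120, #3→D 2·24=48, #4→B 4·4=16, #5→C 7·25=175, #6→A 2·17=34, #7→B 3·16=48, #8→B 4·23=92. Service 613; fixed 2517; total 3130.

Total cost: 3130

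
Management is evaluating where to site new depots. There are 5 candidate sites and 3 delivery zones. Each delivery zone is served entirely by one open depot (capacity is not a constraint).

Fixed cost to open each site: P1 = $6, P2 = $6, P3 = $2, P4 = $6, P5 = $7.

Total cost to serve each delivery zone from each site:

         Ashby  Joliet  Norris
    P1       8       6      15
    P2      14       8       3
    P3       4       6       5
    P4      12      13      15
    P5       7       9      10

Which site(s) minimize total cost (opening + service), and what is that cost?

Open P3 only; minimum total cost 17.

For any fixed open set, each delivery zone goes to its cheapest open site; total = fixed + service.
{P3}: Ashby→P3 4, Joliet→P3 6, Norris→P3 5. Service 15; fixed 2; total 17.
{P2, P3}: service 13 + fixed 8 = 21
{P1, P3}: service 15 + fixed 8 = 23
{P1, P2, P3, P4, P5}: Ashby→P3 4, Joliet→P1 6, Norris→P2 3. Service 13; fixed 27; total 40.
No other subset beats 17.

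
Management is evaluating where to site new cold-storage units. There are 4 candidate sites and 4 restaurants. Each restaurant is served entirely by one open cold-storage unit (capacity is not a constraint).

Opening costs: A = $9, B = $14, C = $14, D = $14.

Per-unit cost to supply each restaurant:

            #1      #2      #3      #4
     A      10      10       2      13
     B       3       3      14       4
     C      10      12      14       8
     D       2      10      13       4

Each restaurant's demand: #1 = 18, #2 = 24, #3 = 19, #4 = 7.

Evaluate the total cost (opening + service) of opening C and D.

Total cost: 579

Each restaurant is assigned to its cheapest site among the open ones.
{C, D}: #1→D 2·18=36, #2→D 10·24=240, #3→D 13·19=247, #4→D 4·7=28. Service 551; fixed 28; total 579.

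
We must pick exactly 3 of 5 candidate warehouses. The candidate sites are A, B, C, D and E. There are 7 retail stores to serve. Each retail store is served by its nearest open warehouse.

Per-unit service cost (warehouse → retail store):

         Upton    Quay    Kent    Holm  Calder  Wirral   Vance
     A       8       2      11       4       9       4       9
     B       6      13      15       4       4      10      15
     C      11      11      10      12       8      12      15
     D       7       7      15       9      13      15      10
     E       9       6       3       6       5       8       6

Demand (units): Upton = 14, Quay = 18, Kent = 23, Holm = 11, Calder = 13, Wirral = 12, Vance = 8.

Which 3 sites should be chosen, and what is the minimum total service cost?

With exactly 3 open, each retail store uses its cheapest among the chosen.
{A, B, E}: Upton→B 6·14=84, Quay→A 2·18=36, Kent→E 3·23=69, Holm→A 4·11=44, Calder→B 4·13=52, Wirral→A 4·12=48, Vance→E 6·8=48. Service cost 381.
{A, D, E}: service cost 408
{A, C, E}: service cost 422
Among all 10 size-3 choices, {A, B, E} is lowest.

Choose A, B and E; total service cost 381.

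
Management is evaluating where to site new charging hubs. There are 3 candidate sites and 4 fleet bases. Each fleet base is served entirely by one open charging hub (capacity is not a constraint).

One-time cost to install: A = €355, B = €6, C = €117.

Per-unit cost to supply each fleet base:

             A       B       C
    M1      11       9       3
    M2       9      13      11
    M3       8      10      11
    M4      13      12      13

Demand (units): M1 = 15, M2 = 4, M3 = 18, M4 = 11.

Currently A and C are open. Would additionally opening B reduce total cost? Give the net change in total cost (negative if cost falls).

Yes — net change −5 (cost falls by 5).

Current service cost with {A, C}: 368.
Adding B: each fleet base re-picks its cheapest; new service cost 357, saving 11.
Extra fixed cost: 6. Net change = 6 − 11 = -5.
(Totals: 840 → 835.)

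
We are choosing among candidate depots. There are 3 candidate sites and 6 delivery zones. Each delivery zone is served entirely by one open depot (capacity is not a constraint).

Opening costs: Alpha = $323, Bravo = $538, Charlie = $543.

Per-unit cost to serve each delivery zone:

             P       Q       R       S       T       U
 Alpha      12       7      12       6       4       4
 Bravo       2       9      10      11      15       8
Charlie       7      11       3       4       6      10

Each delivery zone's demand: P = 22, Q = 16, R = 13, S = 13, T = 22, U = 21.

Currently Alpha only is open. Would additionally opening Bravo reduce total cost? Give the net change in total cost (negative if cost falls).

Current service cost with {Alpha}: 782.
Adding Bravo: each delivery zone re-picks its cheapest; new service cost 536, saving 246.
Extra fixed cost: 538. Net change = 538 − 246 = 292.
(Totals: 1105 → 1397.)

No — net change +292 (cost rises by 292).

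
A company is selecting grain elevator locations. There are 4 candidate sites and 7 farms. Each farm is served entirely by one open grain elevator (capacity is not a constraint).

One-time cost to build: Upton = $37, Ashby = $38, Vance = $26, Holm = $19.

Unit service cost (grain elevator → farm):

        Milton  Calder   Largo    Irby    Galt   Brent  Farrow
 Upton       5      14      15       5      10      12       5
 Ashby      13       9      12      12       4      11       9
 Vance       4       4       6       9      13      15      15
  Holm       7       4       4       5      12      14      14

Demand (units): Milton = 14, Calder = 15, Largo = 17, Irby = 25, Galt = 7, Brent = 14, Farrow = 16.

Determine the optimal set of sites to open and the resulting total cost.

For any fixed open set, each farm goes to its cheapest open site; total = fixed + service.
{Upton, Ashby, Holm}: Milton→Upton 5·14=70, Calder→Holm 4·15=60, Largo→Holm 4·17=68, Irby→Upton 5·25=125, Galt→Ashby 4·7=28, Brent→Ashby 11·14=154, Farrow→Upton 5·16=80. Service 585; fixed 94; total 679.
{Upton, Ashby, Vance, Holm}: Milton→Vance 4·14=56, Calder→Vance 4·15=60, Largo→Holm 4·17=68, Irby→Upton 5·25=125, Galt→Ashby 4·7=28, Brent→Ashby 11·14=154, Farrow→Upton 5·16=80. Service 571; fixed 120; total 691.
{Upton, Holm}: Milton→Upton 5·14=70, Calder→Holm 4·15=60, Largo→Holm 4·17=68, Irby→Upton 5·25=125, Galt→Upton 10·7=70, Brent→Upton 12·14=168, Farrow→Upton 5·16=80. Service 641; fixed 56; total 697.
{Holm}: service 855 + fixed 19 = 874
No other subset beats 679.

Open Upton, Ashby and Holm; minimum total cost 679.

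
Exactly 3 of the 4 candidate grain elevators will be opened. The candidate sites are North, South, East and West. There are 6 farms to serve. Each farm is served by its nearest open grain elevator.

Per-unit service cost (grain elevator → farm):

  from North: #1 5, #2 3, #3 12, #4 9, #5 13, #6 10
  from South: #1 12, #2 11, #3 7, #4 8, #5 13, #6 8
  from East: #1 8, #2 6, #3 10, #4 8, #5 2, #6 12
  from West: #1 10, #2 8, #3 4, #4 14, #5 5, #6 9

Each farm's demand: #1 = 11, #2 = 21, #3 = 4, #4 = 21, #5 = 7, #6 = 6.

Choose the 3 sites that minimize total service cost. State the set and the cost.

With exactly 3 open, each farm uses its cheapest among the chosen.
{North, East, West}: #1→North 5·11=55, #2→North 3·21=63, #3→West 4·4=16, #4→East 8·21=168, #5→East 2·7=14, #6→West 9·6=54. Service cost 370.
{North, South, East}: service cost 376
{North, South, West}: service cost 385
Among all 4 size-3 choices, {North, East, West} is lowest.

Choose North, East and West; total service cost 370.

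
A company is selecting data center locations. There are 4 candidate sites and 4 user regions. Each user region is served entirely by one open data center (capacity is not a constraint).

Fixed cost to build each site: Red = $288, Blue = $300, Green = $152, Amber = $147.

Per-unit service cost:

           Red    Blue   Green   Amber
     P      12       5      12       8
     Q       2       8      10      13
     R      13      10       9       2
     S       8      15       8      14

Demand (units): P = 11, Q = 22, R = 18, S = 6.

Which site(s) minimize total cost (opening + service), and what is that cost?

Open Amber only; minimum total cost 641.

For any fixed open set, each user region goes to its cheapest open site; total = fixed + service.
{Amber}: P→Amber 8·11=88, Q→Amber 13·22=286, R→Amber 2·18=36, S→Amber 14·6=84. Service 494; fixed 147; total 641.
{Red, Amber}: service 216 + fixed 435 = 651
{Green, Amber}: P→Amber 8·11=88, Q→Green 10·22=220, R→Amber 2·18=36, S→Green 8·6=48. Service 392; fixed 299; total 691.
{Red, Blue, Green, Amber}: service 183 + fixed 887 = 1070
No other subset beats 641.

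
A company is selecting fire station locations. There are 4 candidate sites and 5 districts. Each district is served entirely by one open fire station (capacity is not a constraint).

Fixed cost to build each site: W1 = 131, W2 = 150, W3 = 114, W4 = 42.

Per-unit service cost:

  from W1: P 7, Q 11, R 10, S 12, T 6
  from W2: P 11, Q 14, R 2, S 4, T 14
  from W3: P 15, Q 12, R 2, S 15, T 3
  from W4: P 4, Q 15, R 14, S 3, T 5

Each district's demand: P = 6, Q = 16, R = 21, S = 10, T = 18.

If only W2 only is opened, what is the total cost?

Each district is assigned to its cheapest site among the open ones.
{W2}: P→W2 11·6=66, Q→W2 14·16=224, R→W2 2·21=42, S→W2 4·10=40, T→W2 14·18=252. Service 624; fixed 150; total 774.

Total cost: 774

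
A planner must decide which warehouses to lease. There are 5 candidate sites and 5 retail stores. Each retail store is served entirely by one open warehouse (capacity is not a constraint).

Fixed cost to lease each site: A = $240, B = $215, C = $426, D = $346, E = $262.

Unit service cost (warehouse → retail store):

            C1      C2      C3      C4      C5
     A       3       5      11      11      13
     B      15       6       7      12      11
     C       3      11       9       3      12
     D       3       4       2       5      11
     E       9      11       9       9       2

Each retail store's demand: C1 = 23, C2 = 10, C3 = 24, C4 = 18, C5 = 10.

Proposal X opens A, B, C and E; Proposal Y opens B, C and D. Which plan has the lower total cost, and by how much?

Proposal Y is cheaper by 196.

Proposal X: {A, B, C, E}: C1→A 3·23=69, C2→A 5·10=50, C3→B 7·24=168, C4→C 3·18=54, C5→E 2·10=20. Service 361; fixed 1143; total 1504.
Proposal Y: {B, C, D}: C1→C 3·23=69, C2→D 4·10=40, C3→D 2·24=48, C4→C 3·18=54, C5→B 11·10=110. Service 321; fixed 987; total 1308.
Difference: |1504 − 1308| = 196.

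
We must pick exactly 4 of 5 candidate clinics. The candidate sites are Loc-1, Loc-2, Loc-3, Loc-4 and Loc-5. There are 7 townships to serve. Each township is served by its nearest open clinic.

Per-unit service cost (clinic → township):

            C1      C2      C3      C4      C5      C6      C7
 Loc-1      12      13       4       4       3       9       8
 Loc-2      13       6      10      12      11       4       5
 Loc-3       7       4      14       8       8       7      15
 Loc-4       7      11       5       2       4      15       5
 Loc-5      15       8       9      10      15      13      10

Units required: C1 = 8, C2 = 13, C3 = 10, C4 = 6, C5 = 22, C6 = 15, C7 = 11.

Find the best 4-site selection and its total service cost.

With exactly 4 open, each township uses its cheapest among the chosen.
{Loc-1, Loc-2, Loc-3, Loc-4}: C1→Loc-3 7·8=56, C2→Loc-3 4·13=52, C3→Loc-1 4·10=40, C4→Loc-4 2·6=12, C5→Loc-1 3·22=66, C6→Loc-2 4·15=60, C7→Loc-2 5·11=55. Service cost 341.
{Loc-1, Loc-2, Loc-3, Loc-5}: service cost 353
{Loc-1, Loc-2, Loc-4, Loc-5}: service cost 367
Among all 5 size-4 choices, {Loc-1, Loc-2, Loc-3, Loc-4} is lowest.

Choose Loc-1, Loc-2, Loc-3 and Loc-4; total service cost 341.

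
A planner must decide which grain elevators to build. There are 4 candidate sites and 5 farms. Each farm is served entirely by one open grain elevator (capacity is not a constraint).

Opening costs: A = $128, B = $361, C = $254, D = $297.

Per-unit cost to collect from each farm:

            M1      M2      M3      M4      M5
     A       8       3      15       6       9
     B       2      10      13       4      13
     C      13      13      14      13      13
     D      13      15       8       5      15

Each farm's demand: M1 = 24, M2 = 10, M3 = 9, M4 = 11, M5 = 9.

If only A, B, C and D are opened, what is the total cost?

Each farm is assigned to its cheapest site among the open ones.
{A, B, C, D}: M1→B 2·24=48, M2→A 3·10=30, M3→D 8·9=72, M4→B 4·11=44, M5→A 9·9=81. Service 275; fixed 1040; total 1315.

Total cost: 1315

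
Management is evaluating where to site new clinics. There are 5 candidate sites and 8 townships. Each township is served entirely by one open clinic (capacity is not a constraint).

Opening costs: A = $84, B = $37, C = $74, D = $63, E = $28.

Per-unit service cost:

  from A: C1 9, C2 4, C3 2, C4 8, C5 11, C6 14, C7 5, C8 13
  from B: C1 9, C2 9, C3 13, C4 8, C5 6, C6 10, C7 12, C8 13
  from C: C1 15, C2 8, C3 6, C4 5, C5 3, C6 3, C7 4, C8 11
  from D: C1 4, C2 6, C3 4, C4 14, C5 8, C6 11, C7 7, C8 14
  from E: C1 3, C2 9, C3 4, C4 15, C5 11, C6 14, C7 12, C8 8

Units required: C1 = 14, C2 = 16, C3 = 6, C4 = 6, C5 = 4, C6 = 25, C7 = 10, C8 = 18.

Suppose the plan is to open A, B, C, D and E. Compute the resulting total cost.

Each township is assigned to its cheapest site among the open ones.
{A, B, C, D, E}: C1→E 3·14=42, C2→A 4·16=64, C3→A 2·6=12, C4→C 5·6=30, C5→C 3·4=12, C6→C 3·25=75, C7→C 4·10=40, C8→E 8·18=144. Service 419; fixed 286; total 705.

Total cost: 705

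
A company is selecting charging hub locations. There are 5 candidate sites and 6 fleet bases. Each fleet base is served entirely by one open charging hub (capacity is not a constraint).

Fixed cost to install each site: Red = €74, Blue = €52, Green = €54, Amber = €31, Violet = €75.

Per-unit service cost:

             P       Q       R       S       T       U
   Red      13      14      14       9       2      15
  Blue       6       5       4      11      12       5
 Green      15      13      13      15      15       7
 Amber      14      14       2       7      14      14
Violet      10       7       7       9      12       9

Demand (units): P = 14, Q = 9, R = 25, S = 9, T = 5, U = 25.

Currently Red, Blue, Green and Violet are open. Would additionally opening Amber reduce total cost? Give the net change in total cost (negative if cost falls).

Yes — net change −37 (cost falls by 37).

Current service cost with {Red, Blue, Green, Violet}: 445.
Adding Amber: each fleet base re-picks its cheapest; new service cost 377, saving 68.
Extra fixed cost: 31. Net change = 31 − 68 = -37.
(Totals: 700 → 663.)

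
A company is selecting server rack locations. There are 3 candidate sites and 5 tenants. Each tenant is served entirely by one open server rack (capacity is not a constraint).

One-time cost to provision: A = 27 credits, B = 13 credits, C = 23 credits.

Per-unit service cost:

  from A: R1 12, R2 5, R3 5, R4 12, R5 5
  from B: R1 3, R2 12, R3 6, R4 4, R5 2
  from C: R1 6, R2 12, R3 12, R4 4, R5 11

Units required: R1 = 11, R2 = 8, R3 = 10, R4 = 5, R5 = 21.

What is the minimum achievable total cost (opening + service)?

For any fixed open set, each tenant goes to its cheapest open site; total = fixed + service.
{A, B}: R1→B 3·11=33, R2→A 5·8=40, R3→A 5·10=50, R4→B 4·5=20, R5→B 2·21=42. Service 185; fixed 40; total 225.
{A, B, C}: service 185 + fixed 63 = 248
{B}: R1→B 3·11=33, R2→B 12·8=96, R3→B 6·10=60, R4→B 4·5=20, R5→B 2·21=42. Service 251; fixed 13; total 264.
No other subset beats 225.

Minimum total cost: 225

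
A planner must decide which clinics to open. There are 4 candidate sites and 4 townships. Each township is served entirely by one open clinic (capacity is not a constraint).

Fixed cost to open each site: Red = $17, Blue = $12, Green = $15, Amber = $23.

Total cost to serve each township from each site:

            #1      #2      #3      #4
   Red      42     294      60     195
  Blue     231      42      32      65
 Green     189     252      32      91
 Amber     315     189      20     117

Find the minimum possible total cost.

For any fixed open set, each township goes to its cheapest open site; total = fixed + service.
{Red, Blue}: #1→Red 42, #2→Blue 42, #3→Blue 32, #4→Blue 65. Service 181; fixed 29; total 210.
{Red, Blue, Amber}: service 169 + fixed 52 = 221
{Red, Blue, Green}: service 181 + fixed 44 = 225
{Red, Blue, Green, Amber}: #1→Red 42, #2→Blue 42, #3→Amber 20, #4→Blue 65. Service 169; fixed 67; total 236.
(All 15 nonempty subsets were checked; Red and Blue is lowest.)

Minimum total cost: 210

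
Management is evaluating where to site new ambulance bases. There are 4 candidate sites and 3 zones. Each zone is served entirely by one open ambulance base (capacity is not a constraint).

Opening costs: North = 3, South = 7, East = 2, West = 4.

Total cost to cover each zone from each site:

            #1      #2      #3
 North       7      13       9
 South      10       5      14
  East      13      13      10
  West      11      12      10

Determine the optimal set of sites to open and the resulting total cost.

For any fixed open set, each zone goes to its cheapest open site; total = fixed + service.
{North, South}: #1→North 7, #2→South 5, #3→North 9. Service 21; fixed 10; total 31.
{North}: service 29 + fixed 3 = 32
{North, South, East}: service 21 + fixed 12 = 33
{North, South, East, West}: service 21 + fixed 16 = 37
(All 15 nonempty subsets were checked; North and South is lowest.)

Open North and South; minimum total cost 31.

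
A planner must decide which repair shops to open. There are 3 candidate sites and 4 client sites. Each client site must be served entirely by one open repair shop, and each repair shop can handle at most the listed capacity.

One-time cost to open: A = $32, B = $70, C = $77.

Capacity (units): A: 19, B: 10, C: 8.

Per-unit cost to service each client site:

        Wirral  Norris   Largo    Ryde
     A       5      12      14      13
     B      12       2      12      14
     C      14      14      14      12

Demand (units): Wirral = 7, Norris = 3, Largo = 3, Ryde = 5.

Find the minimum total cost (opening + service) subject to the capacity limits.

Minimum total cost: 210

Open {A}: Wirral→A 5·7=35, Norris→A 12·3=36, Largo→A 14·3=42, Ryde→A 13·5=65.
Loads: A carries 18/19. Service 178; fixed 32; total 210.
Next best feasible plan costs 244.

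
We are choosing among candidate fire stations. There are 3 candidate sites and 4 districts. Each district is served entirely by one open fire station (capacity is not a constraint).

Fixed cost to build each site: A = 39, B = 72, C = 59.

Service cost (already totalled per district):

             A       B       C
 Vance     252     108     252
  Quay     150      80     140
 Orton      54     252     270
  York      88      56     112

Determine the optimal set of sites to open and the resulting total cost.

Open A and B; minimum total cost 409.

For any fixed open set, each district goes to its cheapest open site; total = fixed + service.
{A, B}: Vance→B 108, Quay→B 80, Orton→A 54, York→B 56. Service 298; fixed 111; total 409.
{A, B, C}: service 298 + fixed 170 = 468
{B}: service 496 + fixed 72 = 568
{A}: Vance→A 252, Quay→A 150, Orton→A 54, York→A 88. Service 544; fixed 39; total 583.
No other subset beats 409.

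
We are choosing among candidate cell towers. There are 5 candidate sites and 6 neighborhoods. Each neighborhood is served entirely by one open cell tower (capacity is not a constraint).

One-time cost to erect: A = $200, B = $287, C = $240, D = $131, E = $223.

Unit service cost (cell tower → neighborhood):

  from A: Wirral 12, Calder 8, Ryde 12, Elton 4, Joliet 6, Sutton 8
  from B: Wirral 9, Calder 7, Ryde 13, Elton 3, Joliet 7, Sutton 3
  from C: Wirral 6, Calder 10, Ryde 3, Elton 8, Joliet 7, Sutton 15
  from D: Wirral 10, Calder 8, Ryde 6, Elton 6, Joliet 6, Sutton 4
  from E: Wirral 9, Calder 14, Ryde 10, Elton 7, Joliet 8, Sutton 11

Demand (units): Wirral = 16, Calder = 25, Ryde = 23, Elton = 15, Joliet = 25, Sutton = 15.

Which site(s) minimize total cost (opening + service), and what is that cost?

For any fixed open set, each neighborhood goes to its cheapest open site; total = fixed + service.
{D}: Wirral→D 10·16=160, Calder→D 8·25=200, Ryde→D 6·23=138, Elton→D 6·15=90, Joliet→D 6·25=150, Sutton→D 4·15=60. Service 798; fixed 131; total 929.
{C, D}: service 665 + fixed 371 = 1036
{A, D}: Wirral→D 10·16=160, Calder→A 8·25=200, Ryde→D 6·23=138, Elton→A 4·15=60, Joliet→A 6·25=150, Sutton→D 4·15=60. Service 768; fixed 331; total 1099.
{A, B, C, D, E}: Wirral→C 6·16=96, Calder→B 7·25=175, Ryde→C 3·23=69, Elton→B 3·15=45, Joliet→A 6·25=150, Sutton→B 3·15=45. Service 580; fixed 1081; total 1661.
No other subset beats 929.

Open D only; minimum total cost 929.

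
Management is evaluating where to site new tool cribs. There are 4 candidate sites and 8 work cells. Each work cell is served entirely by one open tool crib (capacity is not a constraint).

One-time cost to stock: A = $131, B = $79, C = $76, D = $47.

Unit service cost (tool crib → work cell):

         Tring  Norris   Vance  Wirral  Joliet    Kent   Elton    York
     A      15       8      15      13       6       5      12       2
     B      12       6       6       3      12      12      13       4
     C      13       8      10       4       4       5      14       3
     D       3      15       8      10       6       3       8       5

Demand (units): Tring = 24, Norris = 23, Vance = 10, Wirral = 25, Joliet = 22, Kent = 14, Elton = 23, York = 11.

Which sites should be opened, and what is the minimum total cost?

For any fixed open set, each work cell goes to its cheapest open site; total = fixed + service.
{B, D}: Tring→D 3·24=72, Norris→B 6·23=138, Vance→B 6·10=60, Wirral→B 3·25=75, Joliet→D 6·22=132, Kent→D 3·14=42, Elton→D 8·23=184, York→B 4·11=44. Service 747; fixed 126; total 873.
{B, C, D}: Tring→D 3·24=72, Norris→B 6·23=138, Vance→B 6·10=60, Wirral→B 3·25=75, Joliet→C 4·22=88, Kent→D 3·14=42, Elton→D 8·23=184, York→C 3·11=33. Service 692; fixed 202; total 894.
{C, D}: service 783 + fixed 123 = 906
{A, B, C, D}: service 681 + fixed 333 = 1014
No other subset beats 873.

Open B and D; minimum total cost 873.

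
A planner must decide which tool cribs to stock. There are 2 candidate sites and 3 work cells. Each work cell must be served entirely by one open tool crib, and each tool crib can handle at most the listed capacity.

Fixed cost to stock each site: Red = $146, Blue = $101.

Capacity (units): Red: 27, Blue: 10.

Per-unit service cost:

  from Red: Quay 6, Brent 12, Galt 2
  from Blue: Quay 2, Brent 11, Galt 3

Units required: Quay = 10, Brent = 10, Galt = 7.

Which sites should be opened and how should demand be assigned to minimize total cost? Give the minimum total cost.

Minimum total cost: 340

Open {Red}: Quay→Red 6·10=60, Brent→Red 12·10=120, Galt→Red 2·7=14.
Loads: Red carries 27/27. Service 194; fixed 146; total 340.
Next best feasible plan costs 401.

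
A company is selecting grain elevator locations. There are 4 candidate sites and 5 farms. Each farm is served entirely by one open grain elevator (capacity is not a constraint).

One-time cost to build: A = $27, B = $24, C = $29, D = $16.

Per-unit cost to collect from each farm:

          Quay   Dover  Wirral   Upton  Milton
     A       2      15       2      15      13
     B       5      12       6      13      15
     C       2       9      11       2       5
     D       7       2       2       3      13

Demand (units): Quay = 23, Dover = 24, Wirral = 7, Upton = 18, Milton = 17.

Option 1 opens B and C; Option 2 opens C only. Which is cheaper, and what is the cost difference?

Option 1 is cheaper by 11.

Option 1: {B, C}: Quay→C 2·23=46, Dover→C 9·24=216, Wirral→B 6·7=42, Upton→C 2·18=36, Milton→C 5·17=85. Service 425; fixed 53; total 478.
Option 2: {C}: Quay→C 2·23=46, Dover→C 9·24=216, Wirral→C 11·7=77, Upton→C 2·18=36, Milton→C 5·17=85. Service 460; fixed 29; total 489.
Difference: |478 − 489| = 11.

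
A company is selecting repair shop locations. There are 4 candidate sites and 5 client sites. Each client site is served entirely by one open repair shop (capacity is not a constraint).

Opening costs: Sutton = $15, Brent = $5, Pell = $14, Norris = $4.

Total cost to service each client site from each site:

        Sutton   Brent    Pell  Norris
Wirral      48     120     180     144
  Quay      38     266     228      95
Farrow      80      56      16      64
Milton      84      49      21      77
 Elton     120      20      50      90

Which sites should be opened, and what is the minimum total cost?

Open Sutton, Brent and Pell; minimum total cost 177.

For any fixed open set, each client site goes to its cheapest open site; total = fixed + service.
{Sutton, Brent, Pell}: Wirral→Sutton 48, Quay→Sutton 38, Farrow→Pell 16, Milton→Pell 21, Elton→Brent 20. Service 143; fixed 34; total 177.
{Sutton, Brent, Pell, Norris}: service 143 + fixed 38 = 181
{Sutton, Pell}: service 173 + fixed 29 = 202
{Norris}: service 470 + fixed 4 = 474
No other subset beats 177.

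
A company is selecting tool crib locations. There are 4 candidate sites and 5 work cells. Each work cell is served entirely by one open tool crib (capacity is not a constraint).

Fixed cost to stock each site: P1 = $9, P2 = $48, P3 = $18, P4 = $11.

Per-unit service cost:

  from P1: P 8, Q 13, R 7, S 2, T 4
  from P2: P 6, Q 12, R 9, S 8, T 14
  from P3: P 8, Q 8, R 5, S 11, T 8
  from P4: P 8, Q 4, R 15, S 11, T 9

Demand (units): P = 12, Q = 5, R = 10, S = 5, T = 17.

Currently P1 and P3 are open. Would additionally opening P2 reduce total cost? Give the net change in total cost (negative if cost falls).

Current service cost with {P1, P3}: 264.
Adding P2: each work cell re-picks its cheapest; new service cost 240, saving 24.
Extra fixed cost: 48. Net change = 48 − 24 = 24.
(Totals: 291 → 315.)

No — net change +24 (cost rises by 24).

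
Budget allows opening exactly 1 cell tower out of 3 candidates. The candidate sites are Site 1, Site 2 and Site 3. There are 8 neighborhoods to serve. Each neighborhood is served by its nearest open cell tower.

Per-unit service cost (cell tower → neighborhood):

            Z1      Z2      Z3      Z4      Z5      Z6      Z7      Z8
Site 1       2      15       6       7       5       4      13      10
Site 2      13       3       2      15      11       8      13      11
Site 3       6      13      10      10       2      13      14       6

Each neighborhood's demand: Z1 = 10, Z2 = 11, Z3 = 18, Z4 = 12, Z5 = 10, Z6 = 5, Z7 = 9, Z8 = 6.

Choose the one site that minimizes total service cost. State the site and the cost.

Choose Site 1 only; total service cost 624.

With exactly 1 open, each neighborhood uses its cheapest among the chosen.
{Site 1}: Z1→Site 1 2·10=20, Z2→Site 1 15·11=165, Z3→Site 1 6·18=108, Z4→Site 1 7·12=84, Z5→Site 1 5·10=50, Z6→Site 1 4·5=20, Z7→Site 1 13·9=117, Z8→Site 1 10·6=60. Service cost 624.
{Site 2}: service cost 712
{Site 3}: service cost 750
Among all 3 size-1 choices, {Site 1} is lowest.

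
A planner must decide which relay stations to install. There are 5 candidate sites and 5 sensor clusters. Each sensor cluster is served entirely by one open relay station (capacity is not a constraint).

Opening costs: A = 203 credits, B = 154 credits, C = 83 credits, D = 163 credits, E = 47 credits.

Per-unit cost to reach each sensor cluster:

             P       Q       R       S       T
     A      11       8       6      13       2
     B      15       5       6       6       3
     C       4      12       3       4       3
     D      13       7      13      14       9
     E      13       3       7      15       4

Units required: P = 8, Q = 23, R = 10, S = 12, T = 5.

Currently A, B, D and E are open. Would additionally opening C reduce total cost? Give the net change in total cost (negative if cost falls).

Yes — net change −27 (cost falls by 27).

Current service cost with {A, B, D, E}: 299.
Adding C: each sensor cluster re-picks its cheapest; new service cost 189, saving 110.
Extra fixed cost: 83. Net change = 83 − 110 = -27.
(Totals: 866 → 839.)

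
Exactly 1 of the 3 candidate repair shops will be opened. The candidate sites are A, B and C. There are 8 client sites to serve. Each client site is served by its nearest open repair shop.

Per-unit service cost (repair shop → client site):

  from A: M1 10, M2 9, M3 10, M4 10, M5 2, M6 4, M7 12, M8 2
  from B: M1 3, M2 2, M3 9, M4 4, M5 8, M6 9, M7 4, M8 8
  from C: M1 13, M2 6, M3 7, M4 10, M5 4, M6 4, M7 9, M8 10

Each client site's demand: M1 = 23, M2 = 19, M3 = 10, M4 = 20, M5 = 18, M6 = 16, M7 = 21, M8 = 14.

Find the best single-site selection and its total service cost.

With exactly 1 open, each client site uses its cheapest among the chosen.
{B}: M1→B 3·23=69, M2→B 2·19=38, M3→B 9·10=90, M4→B 4·20=80, M5→B 8·18=144, M6→B 9·16=144, M7→B 4·21=84, M8→B 8·14=112. Service cost 761.
{A}: service cost 1081
{C}: service cost 1148
Among all 3 size-1 choices, {B} is lowest.

Choose B only; total service cost 761.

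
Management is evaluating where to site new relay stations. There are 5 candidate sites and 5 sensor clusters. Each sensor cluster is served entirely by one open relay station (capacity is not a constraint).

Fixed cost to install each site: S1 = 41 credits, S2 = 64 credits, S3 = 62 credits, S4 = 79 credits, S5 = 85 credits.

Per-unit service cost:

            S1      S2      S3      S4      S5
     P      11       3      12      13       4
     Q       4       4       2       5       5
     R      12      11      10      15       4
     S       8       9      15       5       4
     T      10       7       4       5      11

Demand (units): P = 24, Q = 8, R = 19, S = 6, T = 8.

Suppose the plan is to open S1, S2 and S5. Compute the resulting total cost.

Each sensor cluster is assigned to its cheapest site among the open ones.
{S1, S2, S5}: P→S2 3·24=72, Q→S1 4·8=32, R→S5 4·19=76, S→S5 4·6=24, T→S2 7·8=56. Service 260; fixed 190; total 450.

Total cost: 450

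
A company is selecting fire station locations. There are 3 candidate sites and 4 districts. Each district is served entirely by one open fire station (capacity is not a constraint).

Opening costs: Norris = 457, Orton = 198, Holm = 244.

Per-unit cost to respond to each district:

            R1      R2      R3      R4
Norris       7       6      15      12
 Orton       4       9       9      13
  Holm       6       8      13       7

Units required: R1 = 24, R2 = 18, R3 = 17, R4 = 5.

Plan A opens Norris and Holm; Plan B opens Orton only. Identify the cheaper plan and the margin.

Plan B is cheaper by 535.

Plan A: {Norris, Holm}: R1→Holm 6·24=144, R2→Norris 6·18=108, R3→Holm 13·17=221, R4→Holm 7·5=35. Service 508; fixed 701; total 1209.
Plan B: {Orton}: R1→Orton 4·24=96, R2→Orton 9·18=162, R3→Orton 9·17=153, R4→Orton 13·5=65. Service 476; fixed 198; total 674.
Difference: |1209 − 674| = 535.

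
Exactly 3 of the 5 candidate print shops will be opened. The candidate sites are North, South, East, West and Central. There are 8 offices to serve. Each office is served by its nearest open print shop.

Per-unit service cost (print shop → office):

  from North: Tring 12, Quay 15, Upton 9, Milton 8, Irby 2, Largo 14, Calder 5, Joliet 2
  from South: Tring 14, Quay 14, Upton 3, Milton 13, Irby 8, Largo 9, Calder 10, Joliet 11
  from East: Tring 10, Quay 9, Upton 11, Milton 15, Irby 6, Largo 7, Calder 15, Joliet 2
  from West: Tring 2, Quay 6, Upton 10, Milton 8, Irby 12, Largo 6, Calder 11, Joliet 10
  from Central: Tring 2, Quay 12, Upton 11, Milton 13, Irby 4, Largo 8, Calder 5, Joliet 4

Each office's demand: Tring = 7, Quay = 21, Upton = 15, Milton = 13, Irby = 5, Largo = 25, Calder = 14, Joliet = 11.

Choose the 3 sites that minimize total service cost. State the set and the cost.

Choose North, South and West; total service cost 541.

With exactly 3 open, each office uses its cheapest among the chosen.
{North, South, West}: Tring→West 2·7=14, Quay→West 6·21=126, Upton→South 3·15=45, Milton→North 8·13=104, Irby→North 2·5=10, Largo→West 6·25=150, Calder→North 5·14=70, Joliet→North 2·11=22. Service cost 541.
{South, West, Central}: service cost 573
{North, East, West}: service cost 631
Among all 10 size-3 choices, {North, South, West} is lowest.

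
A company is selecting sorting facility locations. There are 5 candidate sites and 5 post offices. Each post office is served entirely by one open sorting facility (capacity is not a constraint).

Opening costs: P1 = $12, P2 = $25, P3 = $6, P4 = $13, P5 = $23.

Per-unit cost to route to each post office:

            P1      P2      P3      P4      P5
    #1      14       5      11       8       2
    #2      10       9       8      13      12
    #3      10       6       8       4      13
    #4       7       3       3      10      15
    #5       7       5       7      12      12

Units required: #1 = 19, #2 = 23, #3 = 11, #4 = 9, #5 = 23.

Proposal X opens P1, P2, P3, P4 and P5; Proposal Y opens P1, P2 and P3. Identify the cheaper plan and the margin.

Proposal X: {P1, P2, P3, P4, P5}: #1→P5 2·19=38, #2→P3 8·23=184, #3→P4 4·11=44, #4→P2 3·9=27, #5→P2 5·23=115. Service 408; fixed 79; total 487.
Proposal Y: {P1, P2, P3}: #1→P2 5·19=95, #2→P3 8·23=184, #3→P2 6·11=66, #4→P2 3·9=27, #5→P2 5·23=115. Service 487; fixed 43; total 530.
Difference: |487 − 530| = 43.

Proposal X is cheaper by 43.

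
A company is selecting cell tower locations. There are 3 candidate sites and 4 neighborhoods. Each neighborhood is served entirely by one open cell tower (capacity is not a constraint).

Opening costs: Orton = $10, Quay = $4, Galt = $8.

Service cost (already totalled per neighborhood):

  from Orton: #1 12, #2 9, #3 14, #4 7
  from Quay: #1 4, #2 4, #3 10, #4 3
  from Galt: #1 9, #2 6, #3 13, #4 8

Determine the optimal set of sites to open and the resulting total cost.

Open Quay only; minimum total cost 25.

For any fixed open set, each neighborhood goes to its cheapest open site; total = fixed + service.
{Quay}: #1→Quay 4, #2→Quay 4, #3→Quay 10, #4→Quay 3. Service 21; fixed 4; total 25.
{Quay, Galt}: service 21 + fixed 12 = 33
{Orton, Quay}: service 21 + fixed 14 = 35
{Orton, Quay, Galt}: service 21 + fixed 22 = 43
No other subset beats 25.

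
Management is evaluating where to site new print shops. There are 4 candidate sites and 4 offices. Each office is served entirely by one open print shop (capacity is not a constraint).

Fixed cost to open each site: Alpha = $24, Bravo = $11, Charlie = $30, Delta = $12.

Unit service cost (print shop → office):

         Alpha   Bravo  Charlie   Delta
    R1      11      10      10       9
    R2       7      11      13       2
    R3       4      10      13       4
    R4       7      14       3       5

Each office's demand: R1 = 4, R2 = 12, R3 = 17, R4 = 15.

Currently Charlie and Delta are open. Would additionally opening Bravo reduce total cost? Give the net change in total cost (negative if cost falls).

No — net change +11 (cost rises by 11).

Current service cost with {Charlie, Delta}: 173.
Adding Bravo: each office re-picks its cheapest; new service cost 173, saving 0.
Extra fixed cost: 11. Net change = 11 − 0 = 11.
(Totals: 215 → 226.)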